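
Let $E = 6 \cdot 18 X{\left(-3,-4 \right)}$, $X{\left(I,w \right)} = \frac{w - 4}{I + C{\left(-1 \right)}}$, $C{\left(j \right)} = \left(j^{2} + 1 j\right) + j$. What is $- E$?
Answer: $-216$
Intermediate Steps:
$C{\left(j \right)} = j^{2} + 2 j$ ($C{\left(j \right)} = \left(j^{2} + j\right) + j = \left(j + j^{2}\right) + j = j^{2} + 2 j$)
$X{\left(I,w \right)} = \frac{-4 + w}{-1 + I}$ ($X{\left(I,w \right)} = \frac{w - 4}{I - \left(2 - 1\right)} = \frac{-4 + w}{I - 1} = \frac{-4 + w}{-1 + I}$)
$E = 216$ ($E = 6 \cdot 18 \frac{-4 - 4}{-1 - 3} = 108 \frac{1}{-4} \left(-8\right) = 108 \left(\left(- \frac{1}{4}\right) \left(-8\right)\right) = 108 \cdot 2 = 216$)
$- E = \left(-1\right) 216 = -216$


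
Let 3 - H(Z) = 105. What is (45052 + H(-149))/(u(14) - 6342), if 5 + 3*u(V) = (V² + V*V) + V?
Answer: -5394/745 ≈ -7.2403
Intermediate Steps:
u(V) = -5/3 + V/3 + 2*V²/3 (u(V) = -5/3 + ((V² + V*V) + V)/3 = -5/3 + ((V² + V²) + V)/3 = -5/3 + (2*V² + V)/3 = -5/3 + (V + 2*V²)/3 = -5/3 + (V/3 + 2*V²/3) = -5/3 + V/3 + 2*V²/3)
H(Z) = -102 (H(Z) = 3 - 1*105 = 3 - 105 = -102)
(45052 + H(-149))/(u(14) - 6342) = (45052 - 102)/((-5/3 + (⅓)*14 + (⅔)*14²) - 6342) = 44950/((-5/3 + 14/3 + (⅔)*196) - 6342) = 44950/((-5/3 + 14/3 + 392/3) - 6342) = 44950/(401/3 - 6342) = 44950/(-18625/3) = 44950*(-3/18625) = -5394/745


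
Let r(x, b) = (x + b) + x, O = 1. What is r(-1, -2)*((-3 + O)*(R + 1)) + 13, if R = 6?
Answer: 69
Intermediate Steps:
r(x, b) = b + 2*x (r(x, b) = (b + x) + x = b + 2*x)
r(-1, -2)*((-3 + O)*(R + 1)) + 13 = (-2 + 2*(-1))*((-3 + 1)*(6 + 1)) + 13 = (-2 - 2)*(-2*7) + 13 = -4*(-14) + 13 = 56 + 13 = 69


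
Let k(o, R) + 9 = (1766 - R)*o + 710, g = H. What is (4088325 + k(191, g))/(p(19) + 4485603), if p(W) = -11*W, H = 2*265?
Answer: 2162551/2242697 ≈ 0.96426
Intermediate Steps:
H = 530
g = 530
k(o, R) = 701 + o*(1766 - R) (k(o, R) = -9 + ((1766 - R)*o + 710) = -9 + (o*(1766 - R) + 710) = -9 + (710 + o*(1766 - R)) = 701 + o*(1766 - R))
(4088325 + k(191, g))/(p(19) + 4485603) = (4088325 + (701 + 1766*191 - 1*530*191))/(-11*19 + 4485603) = (4088325 + (701 + 337306 - 101230))/(-209 + 4485603) = (4088325 + 236777)/4485394 = 4325102*(1/4485394) = 2162551/2242697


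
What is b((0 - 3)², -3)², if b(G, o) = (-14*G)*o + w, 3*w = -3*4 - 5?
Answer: 1247689/9 ≈ 1.3863e+5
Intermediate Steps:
w = -17/3 (w = (-3*4 - 5)/3 = (-12 - 5)/3 = (⅓)*(-17) = -17/3 ≈ -5.6667)
b(G, o) = -17/3 - 14*G*o (b(G, o) = (-14*G)*o - 17/3 = -14*G*o - 17/3 = -17/3 - 14*G*o)
b((0 - 3)², -3)² = (-17/3 - 14*(0 - 3)²*(-3))² = (-17/3 - 14*(-3)²*(-3))² = (-17/3 - 14*9*(-3))² = (-17/3 + 378)² = (1117/3)² = 1247689/9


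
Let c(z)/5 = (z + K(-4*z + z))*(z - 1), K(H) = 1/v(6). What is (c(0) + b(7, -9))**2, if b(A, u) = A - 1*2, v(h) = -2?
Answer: 225/4 ≈ 56.250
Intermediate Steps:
b(A, u) = -2 + A (b(A, u) = A - 2 = -2 + A)
K(H) = -1/2 (K(H) = 1/(-2) = -1/2)
c(z) = 5*(-1 + z)*(-1/2 + z) (c(z) = 5*((z - 1/2)*(z - 1)) = 5*((-1/2 + z)*(-1 + z)) = 5*((-1 + z)*(-1/2 + z)) = 5*(-1 + z)*(-1/2 + z))
(c(0) + b(7, -9))**2 = ((5/2 + 5*0**2 - 15/2*0) + (-2 + 7))**2 = ((5/2 + 5*0 + 0) + 5)**2 = ((5/2 + 0 + 0) + 5)**2 = (5/2 + 5)**2 = (15/2)**2 = 225/4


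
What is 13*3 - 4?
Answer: 35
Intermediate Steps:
13*3 - 4 = 39 - 4 = 35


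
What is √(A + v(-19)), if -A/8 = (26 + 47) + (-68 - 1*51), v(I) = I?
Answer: √349 ≈ 18.682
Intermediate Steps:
A = 368 (A = -8*((26 + 47) + (-68 - 1*51)) = -8*(73 + (-68 - 51)) = -8*(73 - 119) = -8*(-46) = 368)
√(A + v(-19)) = √(368 - 19) = √349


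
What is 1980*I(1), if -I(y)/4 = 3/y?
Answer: -23760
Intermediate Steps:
I(y) = -12/y
1980*I(1) = 1980*(-12/1) = 1980*(-12*1) = 1980*(-12) = -23760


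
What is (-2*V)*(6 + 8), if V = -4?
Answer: 112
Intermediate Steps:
(-2*V)*(6 + 8) = (-2*(-4))*(6 + 8) = 8*14 = 112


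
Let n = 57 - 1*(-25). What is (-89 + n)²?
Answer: 49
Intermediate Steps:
n = 82 (n = 57 + 25 = 82)
(-89 + n)² = (-89 + 82)² = (-7)² = 49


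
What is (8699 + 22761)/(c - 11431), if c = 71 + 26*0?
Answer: -1573/568 ≈ -2.7694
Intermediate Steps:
c = 71 (c = 71 + 0 = 71)
(8699 + 22761)/(c - 11431) = (8699 + 22761)/(71 - 11431) = 31460/(-11360) = 31460*(-1/11360) = -1573/568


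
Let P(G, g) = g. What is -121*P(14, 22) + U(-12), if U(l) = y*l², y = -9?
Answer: -3958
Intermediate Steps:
U(l) = -9*l²
-121*P(14, 22) + U(-12) = -121*22 - 9*(-12)² = -2662 - 9*144 = -2662 - 1296 = -3958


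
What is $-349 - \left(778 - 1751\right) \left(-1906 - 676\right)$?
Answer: $-2512635$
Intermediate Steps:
$-349 - \left(778 - 1751\right) \left(-1906 - 676\right) = -349 - \left(-973\right) \left(-2582\right) = -349 - 2512286 = -2512635$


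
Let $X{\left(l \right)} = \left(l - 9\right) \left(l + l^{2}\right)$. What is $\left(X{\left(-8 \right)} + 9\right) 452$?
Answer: $-426236$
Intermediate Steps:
$X{\left(l \right)} = \left(-9 + l\right) \left(l + l^{2}\right)$
$\left(X{\left(-8 \right)} + 9\right) 452 = \left(- 8 \left(-9 + \left(-8\right)^{2} - -64\right) + 9\right) 452 = \left(- 8 \left(-9 + 64 + 64\right) + 9\right) 452 = \left(\left(-8\right) 119 + 9\right) 452 = \left(-952 + 9\right) 452 = \left(-943\right) 452 = -426236$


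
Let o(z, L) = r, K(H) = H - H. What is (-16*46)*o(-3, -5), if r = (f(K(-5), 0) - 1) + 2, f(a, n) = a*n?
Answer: -736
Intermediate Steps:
K(H) = 0
r = 1 (r = (0*0 - 1) + 2 = (0 - 1) + 2 = -1 + 2 = 1)
o(z, L) = 1
(-16*46)*o(-3, -5) = -16*46*1 = -736*1 = -736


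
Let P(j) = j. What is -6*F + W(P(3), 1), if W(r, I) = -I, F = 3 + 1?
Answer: -25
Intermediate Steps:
F = 4
-6*F + W(P(3), 1) = -6*4 - 1*1 = -24 - 1 = -25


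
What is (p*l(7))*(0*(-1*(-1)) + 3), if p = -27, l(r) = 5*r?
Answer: -2835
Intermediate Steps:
(p*l(7))*(0*(-1*(-1)) + 3) = (-135*7)*(0*(-1*(-1)) + 3) = (-27*35)*(0*1 + 3) = -945*(0 + 3) = -945*3 = -2835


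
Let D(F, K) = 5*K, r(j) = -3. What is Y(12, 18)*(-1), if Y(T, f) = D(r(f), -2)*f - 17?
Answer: 197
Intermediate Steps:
Y(T, f) = -17 - 10*f (Y(T, f) = (5*(-2))*f - 17 = -10*f - 17 = -17 - 10*f)
Y(12, 18)*(-1) = (-17 - 10*18)*(-1) = (-17 - 180)*(-1) = -197*(-1) = 197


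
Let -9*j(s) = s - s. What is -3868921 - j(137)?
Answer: -3868921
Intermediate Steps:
j(s) = 0 (j(s) = -(s - s)/9 = -1/9*0 = 0)
-3868921 - j(137) = -3868921 - 1*0 = -3868921 + 0 = -3868921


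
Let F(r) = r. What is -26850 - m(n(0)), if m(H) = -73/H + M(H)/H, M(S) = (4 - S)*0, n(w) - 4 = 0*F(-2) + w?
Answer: -107327/4 ≈ -26832.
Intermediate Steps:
n(w) = 4 + w (n(w) = 4 + (0*(-2) + w) = 4 + (0 + w) = 4 + w)
M(S) = 0
m(H) = -73/H (m(H) = -73/H + 0/H = -73/H + 0 = -73/H)
-26850 - m(n(0)) = -26850 - (-73)/(4 + 0) = -26850 - (-73)/4 = -26850 - 1*(-73/4) = -26850 + 73/4 = -107327/4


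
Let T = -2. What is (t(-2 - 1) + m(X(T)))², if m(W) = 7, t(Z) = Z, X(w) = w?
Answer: 16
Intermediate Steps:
(t(-2 - 1) + m(X(T)))² = ((-2 - 1) + 7)² = (-3 + 7)² = 4² = 16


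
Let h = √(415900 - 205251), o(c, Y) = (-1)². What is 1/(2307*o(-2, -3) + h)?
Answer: 2307/5111600 - √210649/5111600 ≈ 0.00036154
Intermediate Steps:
o(c, Y) = 1
h = √210649 ≈ 458.97
1/(2307*o(-2, -3) + h) = 1/(2307*1 + √210649) = 1/(2307 + √210649)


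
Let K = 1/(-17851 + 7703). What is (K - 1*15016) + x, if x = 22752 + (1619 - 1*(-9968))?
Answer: 196089803/10148 ≈ 19323.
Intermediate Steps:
K = -1/10148 (K = 1/(-10148) = -1/10148 ≈ -9.8542e-5)
x = 34339 (x = 22752 + (1619 + 9968) = 22752 + 11587 = 34339)
(K - 1*15016) + x = (-1/10148 - 1*15016) + 34339 = (-1/10148 - 15016) + 34339 = -152382369/10148 + 34339 = 196089803/10148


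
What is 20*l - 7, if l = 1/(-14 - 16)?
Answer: -23/3 ≈ -7.6667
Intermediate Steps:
l = -1/30 (l = 1/(-30) = -1/30 ≈ -0.033333)
20*l - 7 = 20*(-1/30) - 7 = -⅔ - 7 = -23/3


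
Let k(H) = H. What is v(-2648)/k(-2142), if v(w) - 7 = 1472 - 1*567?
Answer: -152/357 ≈ -0.42577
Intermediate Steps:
v(w) = 912 (v(w) = 7 + (1472 - 1*567) = 7 + (1472 - 567) = 7 + 905 = 912)
v(-2648)/k(-2142) = 912/(-2142) = 912*(-1/2142) = -152/357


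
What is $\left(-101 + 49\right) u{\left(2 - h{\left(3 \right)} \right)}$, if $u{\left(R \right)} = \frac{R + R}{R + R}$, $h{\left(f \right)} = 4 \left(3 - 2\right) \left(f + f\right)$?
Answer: $-52$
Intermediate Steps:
$h{\left(f \right)} = 8 f$ ($h{\left(f \right)} = 4 \cdot 1 \cdot 2 f = 4 \cdot 2 f = 8 f$)
$u{\left(R \right)} = 1$ ($u{\left(R \right)} = \frac{2 R}{2 R} = 2 R \frac{1}{2 R} = 1$)
$\left(-101 + 49\right) u{\left(2 - h{\left(3 \right)} \right)} = \left(-101 + 49\right) 1 = \left(-52\right) 1 = -52$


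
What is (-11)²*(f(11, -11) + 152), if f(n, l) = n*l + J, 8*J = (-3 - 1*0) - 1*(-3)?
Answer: 3751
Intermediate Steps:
J = 0 (J = ((-3 - 1*0) - 1*(-3))/8 = ((-3 + 0) + 3)/8 = (-3 + 3)/8 = (⅛)*0 = 0)
f(n, l) = l*n (f(n, l) = n*l + 0 = l*n + 0 = l*n)
(-11)²*(f(11, -11) + 152) = (-11)²*(-11*11 + 152) = 121*(-121 + 152) = 121*31 = 3751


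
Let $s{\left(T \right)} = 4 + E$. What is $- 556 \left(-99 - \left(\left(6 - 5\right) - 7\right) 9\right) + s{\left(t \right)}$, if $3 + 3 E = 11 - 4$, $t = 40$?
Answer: $\frac{75076}{3} \approx 25025.0$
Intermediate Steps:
$E = \frac{4}{3}$ ($E = -1 + \frac{11 - 4}{3} = -1 + \frac{1}{3} \cdot 7 = -1 + \frac{7}{3} = \frac{4}{3} \approx 1.3333$)
$s{\left(T \right)} = \frac{16}{3}$ ($s{\left(T \right)} = 4 + \frac{4}{3} = \frac{16}{3}$)
$- 556 \left(-99 - \left(\left(6 - 5\right) - 7\right) 9\right) + s{\left(t \right)} = - 556 \left(-99 - \left(\left(6 - 5\right) - 7\right) 9\right) + \frac{16}{3} = - 556 \left(-99 - \left(1 - 7\right) 9\right) + \frac{16}{3} = - 556 \left(-99 - \left(-6\right) 9\right) + \frac{16}{3} = - 556 \left(-99 - -54\right) + \frac{16}{3} = - 556 \left(-99 + 54\right) + \frac{16}{3} = \left(-556\right) \left(-45\right) + \frac{16}{3} = 25020 + \frac{16}{3} = \frac{75076}{3}$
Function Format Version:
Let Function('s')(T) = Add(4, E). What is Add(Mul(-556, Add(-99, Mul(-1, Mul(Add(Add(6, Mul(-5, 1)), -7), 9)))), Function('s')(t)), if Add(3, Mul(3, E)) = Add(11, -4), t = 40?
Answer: Rational(75076, 3) ≈ 25025.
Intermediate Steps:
E = Rational(4, 3) (E = Add(-1, Mul(Rational(1, 3), Add(11, -4))) = Add(-1, Mul(Rational(1, 3), 7)) = Add(-1, Rational(7, 3)) = Rational(4, 3) ≈ 1.3333)
Function('s')(T) = Rational(16, 3) (Function('s')(T) = Add(4, Rational(4, 3)) = Rational(16, 3))
Add(Mul(-556, Add(-99, Mul(-1, Mul(Add(Add(6, Mul(-5, 1)), -7), 9)))), Function('s')(t)) = Add(Mul(-556, Add(-99, Mul(-1, Mul(Add(Add(6, Mul(-5, 1)), -7), 9)))), Rational(16, 3)) = Add(Mul(-556, Add(-99, Mul(-1, Mul(Add(Add(6, -5), -7), 9)))), Rational(16, 3)) = Add(Mul(-556, Add(-99, Mul(-1, Mul(Add(1, -7), 9)))), Rational(16, 3)) = Add(Mul(-556, Add(-99, Mul(-1, Mul(-6, 9)))), Rational(16, 3)) = Add(Mul(-556, Add(-99, Mul(-1, -54))), Rational(16, 3)) = Add(Mul(-556, Add(-99, 54)), Rational(16, 3)) = Add(Mul(-556, -45), Rational(16, 3)) = Add(25020, Rational(16, 3)) = Rational(75076, 3)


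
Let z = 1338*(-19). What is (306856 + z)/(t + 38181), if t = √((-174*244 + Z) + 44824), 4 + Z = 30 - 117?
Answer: 162809569/22087674 - 140717*√253/242964414 ≈ 7.3618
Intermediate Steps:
Z = -91 (Z = -4 + (30 - 117) = -4 - 87 = -91)
z = -25422
t = 3*√253 (t = √((-174*244 - 91) + 44824) = √((-42456 - 91) + 44824) = √(-42547 + 44824) = √2277 = 3*√253 ≈ 47.718)
(306856 + z)/(t + 38181) = (306856 - 25422)/(3*√253 + 38181) = 281434/(38181 + 3*√253)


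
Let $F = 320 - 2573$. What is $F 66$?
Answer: $-148698$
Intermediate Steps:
$F = -2253$
$F 66 = \left(-2253\right) 66 = -148698$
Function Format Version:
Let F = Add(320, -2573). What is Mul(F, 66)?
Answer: -148698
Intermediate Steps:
F = -2253
Mul(F, 66) = Mul(-2253, 66) = -148698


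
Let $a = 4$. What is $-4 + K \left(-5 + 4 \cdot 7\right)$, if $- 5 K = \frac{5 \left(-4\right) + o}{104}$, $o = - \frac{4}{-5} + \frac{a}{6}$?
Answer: $- \frac{12403}{3900} \approx -3.1803$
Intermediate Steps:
$o = \frac{22}{15}$ ($o = - \frac{4}{-5} + \frac{4}{6} = \left(-4\right) \left(- \frac{1}{5}\right) + 4 \cdot \frac{1}{6} = \frac{4}{5} + \frac{2}{3} = \frac{22}{15} \approx 1.4667$)
$K = \frac{139}{3900}$ ($K = - \frac{\left(5 \left(-4\right) + \frac{22}{15}\right) \frac{1}{104}}{5} = - \frac{\left(-20 + \frac{22}{15}\right) \frac{1}{104}}{5} = - \frac{\left(- \frac{278}{15}\right) \frac{1}{104}}{5} = \left(- \frac{1}{5}\right) \left(- \frac{139}{780}\right) = \frac{139}{3900} \approx 0.035641$)
$-4 + K \left(-5 + 4 \cdot 7\right) = -4 + \frac{139 \left(-5 + 4 \cdot 7\right)}{3900} = -4 + \frac{139 \left(-5 + 28\right)}{3900} = -4 + \frac{139}{3900} \cdot 23 = -4 + \frac{3197}{3900} = - \frac{12403}{3900}$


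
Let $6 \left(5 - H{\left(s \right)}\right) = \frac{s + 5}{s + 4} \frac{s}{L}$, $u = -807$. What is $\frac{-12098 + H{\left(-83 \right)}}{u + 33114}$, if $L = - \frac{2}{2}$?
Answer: $- \frac{956426}{2552253} \approx -0.37474$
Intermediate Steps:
$L = -1$ ($L = \left(-2\right) \frac{1}{2} = -1$)
$H{\left(s \right)} = 5 + \frac{s \left(5 + s\right)}{6 \left(4 + s\right)}$ ($H{\left(s \right)} = 5 - \frac{\frac{s + 5}{s + 4} \frac{s}{-1}}{6} = 5 - \frac{\frac{5 + s}{4 + s} s \left(-1\right)}{6} = 5 - \frac{\frac{5 + s}{4 + s} \left(- s\right)}{6} = 5 - \frac{\left(-1\right) s \frac{1}{4 + s} \left(5 + s\right)}{6} = 5 + \frac{s \left(5 + s\right)}{6 \left(4 + s\right)}$)
$\frac{-12098 + H{\left(-83 \right)}}{u + 33114} = \frac{-12098 + \frac{120 + \left(-83\right)^{2} + 35 \left(-83\right)}{6 \left(4 - 83\right)}}{-807 + 33114} = \frac{-12098 + \frac{120 + 6889 - 2905}{6 \left(-79\right)}}{32307} = \left(-12098 + \frac{1}{6} \left(- \frac{1}{79}\right) 4104\right) \frac{1}{32307} = \left(-12098 - \frac{684}{79}\right) \frac{1}{32307} = \left(- \frac{956426}{79}\right) \frac{1}{32307} = - \frac{956426}{2552253}$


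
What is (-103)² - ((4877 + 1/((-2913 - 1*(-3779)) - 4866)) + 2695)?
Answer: 12148001/4000 ≈ 3037.0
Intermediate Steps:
(-103)² - ((4877 + 1/((-2913 - 1*(-3779)) - 4866)) + 2695) = 10609 - ((4877 + 1/((-2913 + 3779) - 4866)) + 2695) = 10609 - ((4877 + 1/(866 - 4866)) + 2695) = 10609 - ((4877 + 1/(-4000)) + 2695) = 10609 - ((4877 - 1/4000) + 2695) = 10609 - (19507999/4000 + 2695) = 10609 - 1*30287999/4000 = 10609 - 30287999/4000 = 12148001/4000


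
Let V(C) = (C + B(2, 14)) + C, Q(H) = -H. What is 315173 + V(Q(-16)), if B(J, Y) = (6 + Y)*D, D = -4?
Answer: 315125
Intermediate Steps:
B(J, Y) = -24 - 4*Y (B(J, Y) = (6 + Y)*(-4) = -24 - 4*Y)
V(C) = -80 + 2*C (V(C) = (C + (-24 - 4*14)) + C = (C + (-24 - 56)) + C = (C - 80) + C = (-80 + C) + C = -80 + 2*C)
315173 + V(Q(-16)) = 315173 + (-80 + 2*(-1*(-16))) = 315173 + (-80 + 2*16) = 315173 + (-80 + 32) = 315173 - 48 = 315125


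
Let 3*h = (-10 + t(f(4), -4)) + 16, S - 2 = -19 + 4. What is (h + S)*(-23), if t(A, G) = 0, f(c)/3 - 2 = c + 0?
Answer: 253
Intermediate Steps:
f(c) = 6 + 3*c (f(c) = 6 + 3*(c + 0) = 6 + 3*c)
S = -13 (S = 2 + (-19 + 4) = 2 - 15 = -13)
h = 2 (h = ((-10 + 0) + 16)/3 = (-10 + 16)/3 = (1/3)*6 = 2)
(h + S)*(-23) = (2 - 13)*(-23) = -11*(-23) = 253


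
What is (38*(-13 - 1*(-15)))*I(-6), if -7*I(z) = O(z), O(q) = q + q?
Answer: 912/7 ≈ 130.29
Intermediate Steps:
O(q) = 2*q
I(z) = -2*z/7
(38*(-13 - 1*(-15)))*I(-6) = (38*(-13 - 1*(-15)))*(-2/7*(-6)) = (38*(-13 + 15))*(12/7) = (38*2)*(12/7) = 76*(12/7) = 912/7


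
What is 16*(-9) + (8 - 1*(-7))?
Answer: -129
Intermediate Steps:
16*(-9) + (8 - 1*(-7)) = -144 + (8 + 7) = -144 + 15 = -129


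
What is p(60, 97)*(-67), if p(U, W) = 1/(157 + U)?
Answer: -67/217 ≈ -0.30876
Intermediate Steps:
p(60, 97)*(-67) = -67/(157 + 60) = -67/217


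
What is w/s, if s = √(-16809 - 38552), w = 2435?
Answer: -2435*I*√55361/55361 ≈ -10.349*I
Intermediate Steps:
s = I*√55361 (s = √(-55361) = I*√55361 ≈ 235.29*I)
w/s = 2435/((I*√55361)) = 2435*(-I*√55361/55361) = -2435*I*√55361/55361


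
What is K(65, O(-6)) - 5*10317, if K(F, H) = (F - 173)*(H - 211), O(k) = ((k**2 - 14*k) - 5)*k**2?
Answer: -475917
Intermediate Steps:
O(k) = k**2*(-5 + k**2 - 14*k) (O(k) = (-5 + k**2 - 14*k)*k**2 = k**2*(-5 + k**2 - 14*k))
K(F, H) = (-211 + H)*(-173 + F) (K(F, H) = (-173 + F)*(-211 + H) = (-211 + H)*(-173 + F))
K(65, O(-6)) - 5*10317 = (36503 - 211*65 - 173*(-6)**2*(-5 + (-6)**2 - 14*(-6)) + 65*((-6)**2*(-5 + (-6)**2 - 14*(-6)))) - 5*10317 = (36503 - 13715 - 6228*(-5 + 36 + 84) + 65*(36*(-5 + 36 + 84))) - 51585 = (36503 - 13715 - 6228*115 + 65*(36*115)) - 51585 = (36503 - 13715 - 173*4140 + 65*4140) - 51585 = (36503 - 13715 - 716220 + 269100) - 51585 = -424332 - 51585 = -475917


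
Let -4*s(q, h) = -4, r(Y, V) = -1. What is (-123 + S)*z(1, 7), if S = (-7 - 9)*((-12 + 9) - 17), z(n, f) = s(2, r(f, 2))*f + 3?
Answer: 1970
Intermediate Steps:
s(q, h) = 1 (s(q, h) = -¼*(-4) = 1)
z(n, f) = 3 + f (z(n, f) = 1*f + 3 = f + 3 = 3 + f)
S = 320 (S = -16*(-3 - 17) = -16*(-20) = 320)
(-123 + S)*z(1, 7) = (-123 + 320)*(3 + 7) = 197*10 = 1970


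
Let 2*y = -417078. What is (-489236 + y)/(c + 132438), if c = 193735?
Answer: -36725/17167 ≈ -2.1393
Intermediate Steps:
y = -208539 (y = (1/2)*(-417078) = -208539)
(-489236 + y)/(c + 132438) = (-489236 - 208539)/(193735 + 132438) = -697775/326173 = -697775*1/326173 = -36725/17167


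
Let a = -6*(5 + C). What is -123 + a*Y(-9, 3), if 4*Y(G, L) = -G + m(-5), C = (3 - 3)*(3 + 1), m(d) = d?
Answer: -153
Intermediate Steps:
C = 0 (C = 0*4 = 0)
a = -30 (a = -6*(5 + 0) = -6*5 = -30)
Y(G, L) = -5/4 - G/4 (Y(G, L) = (-G - 5)/4 = (-5 - G)/4 = -5/4 - G/4)
-123 + a*Y(-9, 3) = -123 - 30*(-5/4 - ¼*(-9)) = -123 - 30*(-5/4 + 9/4) = -123 - 30*1 = -123 - 30 = -153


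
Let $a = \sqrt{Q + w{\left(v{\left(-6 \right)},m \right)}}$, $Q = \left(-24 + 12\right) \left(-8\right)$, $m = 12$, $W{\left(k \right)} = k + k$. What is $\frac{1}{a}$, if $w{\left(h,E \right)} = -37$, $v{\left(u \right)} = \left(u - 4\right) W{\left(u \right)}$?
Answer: $\frac{\sqrt{59}}{59} \approx 0.13019$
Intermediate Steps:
$W{\left(k \right)} = 2 k$
$Q = 96$ ($Q = \left(-12\right) \left(-8\right) = 96$)
$v{\left(u \right)} = 2 u \left(-4 + u\right)$ ($v{\left(u \right)} = \left(u - 4\right) 2 u = \left(-4 + u\right) 2 u = 2 u \left(-4 + u\right)$)
$a = \sqrt{59}$ ($a = \sqrt{96 - 37} = \sqrt{59} \approx 7.6811$)
$\frac{1}{a} = \frac{1}{\sqrt{59}} = \frac{\sqrt{59}}{59}$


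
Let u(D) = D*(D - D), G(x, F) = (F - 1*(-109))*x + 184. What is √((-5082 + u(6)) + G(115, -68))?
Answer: I*√183 ≈ 13.528*I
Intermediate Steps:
G(x, F) = 184 + x*(109 + F) (G(x, F) = (F + 109)*x + 184 = (109 + F)*x + 184 = x*(109 + F) + 184 = 184 + x*(109 + F))
u(D) = 0 (u(D) = D*0 = 0)
√((-5082 + u(6)) + G(115, -68)) = √((-5082 + 0) + (184 + 109*115 - 68*115)) = √(-5082 + (184 + 12535 - 7820)) = √(-5082 + 4899) = √(-183) = I*√183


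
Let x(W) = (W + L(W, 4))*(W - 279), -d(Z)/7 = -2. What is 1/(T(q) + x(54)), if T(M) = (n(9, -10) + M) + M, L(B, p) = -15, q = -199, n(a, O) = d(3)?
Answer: -1/9159 ≈ -0.00010918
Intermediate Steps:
d(Z) = 14 (d(Z) = -7*(-2) = 14)
n(a, O) = 14
T(M) = 14 + 2*M (T(M) = (14 + M) + M = 14 + 2*M)
x(W) = (-279 + W)*(-15 + W) (x(W) = (W - 15)*(W - 279) = (-15 + W)*(-279 + W) = (-279 + W)*(-15 + W))
1/(T(q) + x(54)) = 1/((14 + 2*(-199)) + (4185 + 54² - 294*54)) = 1/((14 - 398) + (4185 + 2916 - 15876)) = 1/(-384 - 8775) = 1/(-9159) = -1/9159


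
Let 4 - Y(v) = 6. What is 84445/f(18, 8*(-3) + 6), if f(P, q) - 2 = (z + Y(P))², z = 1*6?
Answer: 84445/18 ≈ 4691.4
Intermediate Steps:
Y(v) = -2 (Y(v) = 4 - 1*6 = 4 - 6 = -2)
z = 6
f(P, q) = 18 (f(P, q) = 2 + (6 - 2)² = 2 + 4² = 2 + 16 = 18)
84445/f(18, 8*(-3) + 6) = 84445/18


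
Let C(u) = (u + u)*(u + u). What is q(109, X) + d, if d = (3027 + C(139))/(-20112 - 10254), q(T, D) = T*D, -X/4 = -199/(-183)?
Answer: -126160597/264618 ≈ -476.77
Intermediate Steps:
C(u) = 4*u² (C(u) = (2*u)*(2*u) = 4*u²)
X = -796/183 (X = -(-796)/(-183) = -(-796)*(-1)/183 = -4*199/183 = -796/183 ≈ -4.3497)
q(T, D) = D*T
d = -11473/4338 (d = (3027 + 4*139²)/(-20112 - 10254) = (3027 + 4*19321)/(-30366) = (3027 + 77284)*(-1/30366) = 80311*(-1/30366) = -11473/4338 ≈ -2.6448)
q(109, X) + d = -796/183*109 - 11473/4338 = -86764/183 - 11473/4338 = -126160597/264618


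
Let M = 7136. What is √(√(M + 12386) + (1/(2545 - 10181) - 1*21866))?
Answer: √(-318743395293 + 14577124*√19522)/3818 ≈ 147.4*I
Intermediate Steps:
√(√(M + 12386) + (1/(2545 - 10181) - 1*21866)) = √(√(7136 + 12386) + (1/(2545 - 10181) - 1*21866)) = √(√19522 + (1/(-7636) - 21866)) = √(√19522 + (-1/7636 - 21866)) = √(√19522 - 166968777/7636) = √(-166968777/7636 + √19522)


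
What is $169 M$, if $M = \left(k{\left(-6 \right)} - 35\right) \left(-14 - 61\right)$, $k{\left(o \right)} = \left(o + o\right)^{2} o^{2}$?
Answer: $-65263575$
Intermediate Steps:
$k{\left(o \right)} = 4 o^{4}$ ($k{\left(o \right)} = \left(2 o\right)^{2} o^{2} = 4 o^{2} o^{2} = 4 o^{4}$)
$M = -386175$ ($M = \left(4 \left(-6\right)^{4} - 35\right) \left(-14 - 61\right) = \left(4 \cdot 1296 - 35\right) \left(-75\right) = \left(5184 - 35\right) \left(-75\right) = 5149 \left(-75\right) = -386175$)
$169 M = 169 \left(-386175\right) = -65263575$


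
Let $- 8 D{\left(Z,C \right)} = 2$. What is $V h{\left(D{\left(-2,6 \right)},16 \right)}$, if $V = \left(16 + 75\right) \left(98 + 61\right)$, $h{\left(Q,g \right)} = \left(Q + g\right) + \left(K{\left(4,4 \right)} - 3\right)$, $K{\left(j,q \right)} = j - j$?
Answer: $\frac{737919}{4} \approx 1.8448 \cdot 10^{5}$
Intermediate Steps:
$K{\left(j,q \right)} = 0$
$D{\left(Z,C \right)} = - \frac{1}{4}$ ($D{\left(Z,C \right)} = \left(- \frac{1}{8}\right) 2 = - \frac{1}{4}$)
$h{\left(Q,g \right)} = -3 + Q + g$ ($h{\left(Q,g \right)} = \left(Q + g\right) + \left(0 - 3\right) = \left(Q + g\right) - 3 = -3 + Q + g$)
$V = 14469$ ($V = 91 \cdot 159 = 14469$)
$V h{\left(D{\left(-2,6 \right)},16 \right)} = 14469 \left(-3 - \frac{1}{4} + 16\right) = 14469 \cdot \frac{51}{4} = \frac{737919}{4}$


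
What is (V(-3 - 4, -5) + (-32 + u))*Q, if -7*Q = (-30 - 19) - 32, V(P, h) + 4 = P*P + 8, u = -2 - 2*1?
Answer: 1377/7 ≈ 196.71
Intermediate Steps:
u = -4 (u = -2 - 2 = -4)
V(P, h) = 4 + P² (V(P, h) = -4 + (P*P + 8) = -4 + (P² + 8) = -4 + (8 + P²) = 4 + P²)
Q = 81/7 (Q = -((-30 - 19) - 32)/7 = -(-49 - 32)/7 = -⅐*(-81) = 81/7 ≈ 11.571)
(V(-3 - 4, -5) + (-32 + u))*Q = ((4 + (-3 - 4)²) + (-32 - 4))*(81/7) = ((4 + (-7)²) - 36)*(81/7) = ((4 + 49) - 36)*(81/7) = (53 - 36)*(81/7) = 17*(81/7) = 1377/7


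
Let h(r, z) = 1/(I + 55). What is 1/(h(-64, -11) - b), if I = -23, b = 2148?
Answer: -32/68735 ≈ -0.00046556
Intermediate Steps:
h(r, z) = 1/32 (h(r, z) = 1/(-23 + 55) = 1/32)
1/(h(-64, -11) - b) = 1/(1/32 - 1*2148) = 1/(1/32 - 2148) = 1/(-68735/32) = -32/68735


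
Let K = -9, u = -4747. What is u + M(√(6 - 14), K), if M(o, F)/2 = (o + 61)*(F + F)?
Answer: -6943 - 72*I*√2 ≈ -6943.0 - 101.82*I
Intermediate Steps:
M(o, F) = 4*F*(61 + o) (M(o, F) = 2*((o + 61)*(F + F)) = 2*((61 + o)*(2*F)) = 2*(2*F*(61 + o)) = 4*F*(61 + o))
u + M(√(6 - 14), K) = -4747 + 4*(-9)*(61 + √(6 - 14)) = -4747 + 4*(-9)*(61 + √(-8)) = -4747 + 4*(-9)*(61 + 2*I*√2) = -4747 + (-2196 - 72*I*√2) = -6943 - 72*I*√2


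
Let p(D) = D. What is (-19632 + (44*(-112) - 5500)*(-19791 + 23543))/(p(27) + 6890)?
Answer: -39145488/6917 ≈ -5659.3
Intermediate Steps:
(-19632 + (44*(-112) - 5500)*(-19791 + 23543))/(p(27) + 6890) = (-19632 + (44*(-112) - 5500)*(-19791 + 23543))/(27 + 6890) = (-19632 + (-4928 - 5500)*3752)/6917 = (-19632 - 10428*3752)*(1/6917) = (-19632 - 39125856)*(1/6917) = -39145488*1/6917 = -39145488/6917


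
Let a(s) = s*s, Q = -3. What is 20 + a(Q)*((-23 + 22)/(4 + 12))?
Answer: 311/16 ≈ 19.438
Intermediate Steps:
a(s) = s²
20 + a(Q)*((-23 + 22)/(4 + 12)) = 20 + (-3)²*((-23 + 22)/(4 + 12)) = 20 + 9*(-1/16) = 20 - 9/16 = 311/16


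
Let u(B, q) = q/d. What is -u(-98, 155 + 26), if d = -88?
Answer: 181/88 ≈ 2.0568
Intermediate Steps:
u(B, q) = -q/88 (u(B, q) = q/(-88) = q*(-1/88) = -q/88)
-u(-98, 155 + 26) = -(-1)*(155 + 26)/88 = -(-1)*181/88 = -1*(-181/88) = 181/88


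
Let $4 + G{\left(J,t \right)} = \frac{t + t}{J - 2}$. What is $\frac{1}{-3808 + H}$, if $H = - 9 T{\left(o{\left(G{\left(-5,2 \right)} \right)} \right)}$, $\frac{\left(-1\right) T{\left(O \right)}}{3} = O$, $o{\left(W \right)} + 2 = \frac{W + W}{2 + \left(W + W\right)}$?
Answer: $- \frac{25}{95686} \approx -0.00026127$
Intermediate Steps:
$G{\left(J,t \right)} = -4 + \frac{2 t}{-2 + J}$ ($G{\left(J,t \right)} = -4 + \frac{t + t}{J - 2} = -4 + \frac{2 t}{-2 + J}$)
$o{\left(W \right)} = -2 + \frac{2 W}{2 + 2 W}$ ($o{\left(W \right)} = -2 + \frac{W + W}{2 + \left(W + W\right)} = -2 + \frac{2 W}{2 + 2 W}$)
$T{\left(O \right)} = - 3 O$
$H = - \frac{486}{25}$ ($H = - 9 \left(- 3 \frac{-2 - \frac{2 \left(4 + 2 - -10\right)}{-2 - 5}}{1 + \frac{2 \left(4 + 2 - -10\right)}{-2 - 5}}\right) = - 9 \left(- 3 \frac{-2 - \frac{2 \left(4 + 2 + 10\right)}{-7}}{1 + \frac{2 \left(4 + 2 + 10\right)}{-7}}\right) = - 9 \left(- 3 \frac{-2 - 2 \left(- \frac{1}{7}\right) 16}{1 + 2 \left(- \frac{1}{7}\right) 16}\right) = - 9 \left(- 3 \frac{-2 - - \frac{32}{7}}{1 - \frac{32}{7}}\right) = - 9 \left(- 3 \frac{-2 + \frac{32}{7}}{- \frac{25}{7}}\right) = - 9 \left(- 3 \left(\left(- \frac{7}{25}\right) \frac{18}{7}\right)\right) = - 9 \left(\left(-3\right) \left(- \frac{18}{25}\right)\right) = \left(-9\right) \frac{54}{25} = - \frac{486}{25} \approx -19.44$)
$\frac{1}{-3808 + H} = \frac{1}{-3808 - \frac{486}{25}} = \frac{1}{- \frac{95686}{25}} = - \frac{25}{95686}$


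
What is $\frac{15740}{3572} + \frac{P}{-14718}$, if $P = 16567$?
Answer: $\frac{43120999}{13143174} \approx 3.2809$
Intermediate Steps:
$\frac{15740}{3572} + \frac{P}{-14718} = \frac{15740}{3572} + \frac{16567}{-14718} = 15740 \cdot \frac{1}{3572} + 16567 \left(- \frac{1}{14718}\right) = \frac{3935}{893} - \frac{16567}{14718} = \frac{43120999}{13143174}$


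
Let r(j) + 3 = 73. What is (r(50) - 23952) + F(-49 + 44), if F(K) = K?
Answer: -23887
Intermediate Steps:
r(j) = 70 (r(j) = -3 + 73 = 70)
(r(50) - 23952) + F(-49 + 44) = (70 - 23952) + (-49 + 44) = -23882 - 5 = -23887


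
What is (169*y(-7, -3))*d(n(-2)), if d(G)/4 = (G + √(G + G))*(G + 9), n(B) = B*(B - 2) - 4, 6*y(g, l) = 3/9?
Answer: 17576/9 + 8788*√2/9 ≈ 3333.8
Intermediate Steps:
y(g, l) = 1/18 (y(g, l) = (3/9)/6 = (3*(⅑))/6 = (⅙)*(⅓) = 1/18)
n(B) = -4 + B*(-2 + B) (n(B) = B*(-2 + B) - 4 = -4 + B*(-2 + B))
d(G) = 4*(9 + G)*(G + √2*√G) (d(G) = 4*((G + √(G + G))*(G + 9)) = 4*((G + √(2*G))*(9 + G)) = 4*((G + √2*√G)*(9 + G)) = 4*((9 + G)*(G + √2*√G)) = 4*(9 + G)*(G + √2*√G))
(169*y(-7, -3))*d(n(-2)) = (169*(1/18))*(4*(-4 + (-2)² - 2*(-2))² + 36*(-4 + (-2)² - 2*(-2)) + 4*√2*(-4 + (-2)² - 2*(-2))^(3/2) + 36*√2*√(-4 + (-2)² - 2*(-2))) = 169*(4*(-4 + 4 + 4)² + 36*(-4 + 4 + 4) + 4*√2*(-4 + 4 + 4)^(3/2) + 36*√2*√(-4 + 4 + 4))/18 = 169*(4*4² + 36*4 + 4*√2*4^(3/2) + 36*√2*√4)/18 = 169*(4*16 + 144 + 4*√2*8 + 36*√2*2)/18 = 169*(64 + 144 + 32*√2 + 72*√2)/18 = 169*(208 + 104*√2)/18 = 17576/9 + 8788*√2/9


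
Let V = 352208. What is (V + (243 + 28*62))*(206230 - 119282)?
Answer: 30795851276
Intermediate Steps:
(V + (243 + 28*62))*(206230 - 119282) = (352208 + (243 + 28*62))*(206230 - 119282) = (352208 + (243 + 1736))*86948 = (352208 + 1979)*86948 = 354187*86948 = 30795851276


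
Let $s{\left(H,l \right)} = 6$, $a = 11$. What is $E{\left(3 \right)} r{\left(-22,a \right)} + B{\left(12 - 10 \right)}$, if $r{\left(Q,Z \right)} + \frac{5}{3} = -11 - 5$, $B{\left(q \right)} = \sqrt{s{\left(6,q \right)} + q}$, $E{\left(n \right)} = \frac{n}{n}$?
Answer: $- \frac{53}{3} + 2 \sqrt{2} \approx -14.838$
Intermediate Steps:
$E{\left(n \right)} = 1$
$B{\left(q \right)} = \sqrt{6 + q}$
$r{\left(Q,Z \right)} = - \frac{53}{3}$ ($r{\left(Q,Z \right)} = - \frac{5}{3} - 16 = - \frac{53}{3}$)
$E{\left(3 \right)} r{\left(-22,a \right)} + B{\left(12 - 10 \right)} = 1 \left(- \frac{53}{3}\right) + \sqrt{6 + \left(12 - 10\right)} = - \frac{53}{3} + \sqrt{6 + \left(12 - 10\right)} = - \frac{53}{3} + \sqrt{6 + 2} = - \frac{53}{3} + \sqrt{8} = - \frac{53}{3} + 2 \sqrt{2}$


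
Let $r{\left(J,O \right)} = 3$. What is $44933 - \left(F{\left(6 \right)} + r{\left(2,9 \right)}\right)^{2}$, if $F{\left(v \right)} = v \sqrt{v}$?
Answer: $44708 - 36 \sqrt{6} \approx 44620.0$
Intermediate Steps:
$F{\left(v \right)} = v^{\frac{3}{2}}$
$44933 - \left(F{\left(6 \right)} + r{\left(2,9 \right)}\right)^{2} = 44933 - \left(6^{\frac{3}{2}} + 3\right)^{2} = 44933 - \left(6 \sqrt{6} + 3\right)^{2} = 44933 - \left(3 + 6 \sqrt{6}\right)^{2}$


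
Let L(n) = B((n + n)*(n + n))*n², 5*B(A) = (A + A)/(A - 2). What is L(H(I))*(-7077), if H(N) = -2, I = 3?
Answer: -64704/5 ≈ -12941.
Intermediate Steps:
B(A) = 2*A/(5*(-2 + A)) (B(A) = ((A + A)/(A - 2))/5 = ((2*A)/(-2 + A))/5 = (2*A/(-2 + A))/5 = 2*A/(5*(-2 + A)))
L(n) = 8*n⁴/(5*(-2 + 4*n²)) (L(n) = (2*((n + n)*(n + n))/(5*(-2 + (n + n)*(n + n))))*n² = (2*((2*n)*(2*n))/(5*(-2 + (2*n)*(2*n))))*n² = (2*(4*n²)/(5*(-2 + 4*n²)))*n² = (8*n²/(5*(-2 + 4*n²)))*n² = 8*n⁴/(5*(-2 + 4*n²)))
L(H(I))*(-7077) = ((⅘)*(-2)⁴/(-1 + 2*(-2)²))*(-7077) = ((⅘)*16/(-1 + 2*4))*(-7077) = ((⅘)*16/(-1 + 8))*(-7077) = ((⅘)*16/7)*(-7077) = ((⅘)*16*(⅐))*(-7077) = (64/35)*(-7077) = -64704/5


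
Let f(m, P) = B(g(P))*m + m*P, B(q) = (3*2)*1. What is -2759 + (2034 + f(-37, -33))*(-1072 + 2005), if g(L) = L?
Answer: 2827030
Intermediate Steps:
B(q) = 6 (B(q) = 6*1 = 6)
f(m, P) = 6*m + P*m (f(m, P) = 6*m + m*P = 6*m + P*m)
-2759 + (2034 + f(-37, -33))*(-1072 + 2005) = -2759 + (2034 - 37*(6 - 33))*(-1072 + 2005) = -2759 + (2034 - 37*(-27))*933 = -2759 + (2034 + 999)*933 = -2759 + 3033*933 = -2759 + 2829789 = 2827030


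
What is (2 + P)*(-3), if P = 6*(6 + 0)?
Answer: -114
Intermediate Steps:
P = 36 (P = 6*6 = 36)
(2 + P)*(-3) = (2 + 36)*(-3) = 38*(-3) = -114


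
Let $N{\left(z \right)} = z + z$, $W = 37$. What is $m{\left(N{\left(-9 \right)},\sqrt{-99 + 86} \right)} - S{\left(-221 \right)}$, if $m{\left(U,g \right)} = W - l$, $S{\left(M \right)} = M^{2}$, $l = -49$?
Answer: $-48755$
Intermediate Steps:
$N{\left(z \right)} = 2 z$
$m{\left(U,g \right)} = 86$ ($m{\left(U,g \right)} = 37 - -49 = 37 + 49 = 86$)
$m{\left(N{\left(-9 \right)},\sqrt{-99 + 86} \right)} - S{\left(-221 \right)} = 86 - \left(-221\right)^{2} = 86 - 48841 = -48755$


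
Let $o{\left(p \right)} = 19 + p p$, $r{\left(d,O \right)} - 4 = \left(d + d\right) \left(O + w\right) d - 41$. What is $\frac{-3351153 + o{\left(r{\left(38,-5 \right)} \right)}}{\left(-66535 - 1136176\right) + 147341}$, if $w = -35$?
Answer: $- \frac{2670013823}{211074} \approx -12650.0$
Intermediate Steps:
$r{\left(d,O \right)} = -37 + 2 d^{2} \left(-35 + O\right)$ ($r{\left(d,O \right)} = 4 + \left(\left(d + d\right) \left(O - 35\right) d - 41\right) = 4 + \left(2 d \left(-35 + O\right) d - 41\right) = 4 + \left(2 d^{2} \left(-35 + O\right) - 41\right) = 4 + \left(-41 + 2 d^{2} \left(-35 + O\right)\right) = -37 + 2 d^{2} \left(-35 + O\right)$)
$o{\left(p \right)} = 19 + p^{2}$
$\frac{-3351153 + o{\left(r{\left(38,-5 \right)} \right)}}{\left(-66535 - 1136176\right) + 147341} = \frac{-3351153 + \left(19 + \left(-37 - 70 \cdot 38^{2} + 2 \left(-5\right) 38^{2}\right)^{2}\right)}{\left(-66535 - 1136176\right) + 147341} = \frac{-3351153 + \left(19 + \left(-37 - 101080 + 2 \left(-5\right) 1444\right)^{2}\right)}{\left(-66535 - 1136176\right) + 147341} = \frac{-3351153 + \left(19 + \left(-37 - 101080 - 14440\right)^{2}\right)}{-1202711 + 147341} = \frac{-3351153 + \left(19 + \left(-115557\right)^{2}\right)}{-1055370} = \left(-3351153 + \left(19 + 13353420249\right)\right) \left(- \frac{1}{1055370}\right) = \left(-3351153 + 13353420268\right) \left(- \frac{1}{1055370}\right) = 13350069115 \left(- \frac{1}{1055370}\right) = - \frac{2670013823}{211074}$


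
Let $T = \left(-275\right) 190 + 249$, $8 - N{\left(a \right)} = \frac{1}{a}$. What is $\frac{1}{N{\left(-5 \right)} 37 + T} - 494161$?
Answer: $- \frac{127734688573}{258488} \approx -4.9416 \cdot 10^{5}$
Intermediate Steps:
$N{\left(a \right)} = 8 - \frac{1}{a}$
$T = -52001$ ($T = -52250 + 249 = -52001$)
$\frac{1}{N{\left(-5 \right)} 37 + T} - 494161 = \frac{1}{\left(8 - \frac{1}{-5}\right) 37 - 52001} - 494161 = \frac{1}{\left(8 - - \frac{1}{5}\right) 37 - 52001} - 494161 = \frac{1}{\left(8 + \frac{1}{5}\right) 37 - 52001} - 494161 = \frac{1}{\frac{41}{5} \cdot 37 - 52001} - 494161 = \frac{1}{\frac{1517}{5} - 52001} - 494161 = \frac{1}{- \frac{258488}{5}} - 494161 = - \frac{5}{258488} - 494161 = - \frac{127734688573}{258488}$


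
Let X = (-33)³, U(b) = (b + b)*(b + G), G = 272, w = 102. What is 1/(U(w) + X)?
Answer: 1/40359 ≈ 2.4778e-5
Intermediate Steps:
U(b) = 2*b*(272 + b) (U(b) = (b + b)*(b + 272) = (2*b)*(272 + b) = 2*b*(272 + b))
X = -35937
1/(U(w) + X) = 1/(2*102*(272 + 102) - 35937) = 1/(2*102*374 - 35937) = 1/(76296 - 35937) = 1/40359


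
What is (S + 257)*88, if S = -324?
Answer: -5896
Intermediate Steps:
(S + 257)*88 = (-324 + 257)*88 = -67*88 = -5896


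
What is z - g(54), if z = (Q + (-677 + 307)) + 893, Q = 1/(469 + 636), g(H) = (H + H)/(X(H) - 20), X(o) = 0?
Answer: 583883/1105 ≈ 528.40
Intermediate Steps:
g(H) = -H/10 (g(H) = (H + H)/(0 - 20) = (2*H)/(-20) = (2*H)*(-1/20) = -H/10)
Q = 1/1105 ≈ 0.00090498
z = 577916/1105 (z = (1/1105 + (-677 + 307)) + 893 = (1/1105 - 370) + 893 = -408849/1105 + 893 = 577916/1105 ≈ 523.00)
z - g(54) = 577916/1105 - (-1)*54/10 = 577916/1105 - 1*(-27/5) = 577916/1105 + 27/5 = 583883/1105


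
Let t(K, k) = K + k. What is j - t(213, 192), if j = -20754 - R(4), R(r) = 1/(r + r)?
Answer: -169273/8 ≈ -21159.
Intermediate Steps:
R(r) = 1/(2*r)
j = -166033/8 (j = -20754 - 1/(2*4) = -20754 - 1*⅛ = -20754 - ⅛ = -166033/8 ≈ -20754.)
j - t(213, 192) = -166033/8 - (213 + 192) = -166033/8 - 1*405 = -166033/8 - 405 = -169273/8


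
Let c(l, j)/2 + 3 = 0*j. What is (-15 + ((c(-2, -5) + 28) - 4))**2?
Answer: 9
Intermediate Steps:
c(l, j) = -6 (c(l, j) = -6 + 2*(0*j) = -6 + 2*0 = -6 + 0 = -6)
(-15 + ((c(-2, -5) + 28) - 4))**2 = (-15 + ((-6 + 28) - 4))**2 = (-15 + (22 - 4))**2 = (-15 + 18)**2 = 3**2 = 9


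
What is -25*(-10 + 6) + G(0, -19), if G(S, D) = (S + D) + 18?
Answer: 99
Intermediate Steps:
G(S, D) = 18 + D + S (G(S, D) = (D + S) + 18 = 18 + D + S)
-25*(-10 + 6) + G(0, -19) = -25*(-10 + 6) + (18 - 19 + 0) = -25*(-4) - 1 = 100 - 1 = 99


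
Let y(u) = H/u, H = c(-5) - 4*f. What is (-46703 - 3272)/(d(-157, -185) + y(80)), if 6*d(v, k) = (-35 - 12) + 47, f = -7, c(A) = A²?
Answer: -3998000/53 ≈ -75434.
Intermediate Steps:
d(v, k) = 0 (d(v, k) = ((-35 - 12) + 47)/6 = (-47 + 47)/6 = (⅙)*0 = 0)
H = 53 (H = (-5)² - 4*(-7) = 25 + 28 = 53)
y(u) = 53/u
(-46703 - 3272)/(d(-157, -185) + y(80)) = (-46703 - 3272)/(0 + 53/80) = -49975/(0 + 53*(1/80)) = -49975/(0 + 53/80) = -49975/53/80 = -49975*80/53 = -3998000/53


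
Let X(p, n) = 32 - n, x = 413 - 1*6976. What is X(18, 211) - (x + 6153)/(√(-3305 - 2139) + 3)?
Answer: (-358*√1361 + 127*I)/(-3*I + 2*√1361) ≈ -178.77 - 5.5476*I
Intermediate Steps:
x = -6563 (x = 413 - 6976 = -6563)
X(18, 211) - (x + 6153)/(√(-3305 - 2139) + 3) = (32 - 1*211) - (-6563 + 6153)/(√(-3305 - 2139) + 3) = (32 - 211) - (-410)/(√(-5444) + 3) = -179 - (-410)/(2*I*√1361 + 3) = -179 - (-410)/(3 + 2*I*√1361) = -179 + 410/(3 + 2*I*√1361)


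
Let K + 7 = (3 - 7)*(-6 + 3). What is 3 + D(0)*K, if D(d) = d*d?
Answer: 3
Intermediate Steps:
D(d) = d**2
K = 5 (K = -7 + (3 - 7)*(-6 + 3) = -7 - 4*(-3) = -7 + 12 = 5)
3 + D(0)*K = 3 + 0**2*5 = 3 + 0*5 = 3 + 0 = 3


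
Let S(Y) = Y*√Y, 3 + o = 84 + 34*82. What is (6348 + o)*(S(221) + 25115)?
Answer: 231484955 + 2036957*√221 ≈ 2.6177e+8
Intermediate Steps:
o = 2869 (o = -3 + (84 + 34*82) = -3 + (84 + 2788) = -3 + 2872 = 2869)
S(Y) = Y^(3/2)
(6348 + o)*(S(221) + 25115) = (6348 + 2869)*(221^(3/2) + 25115) = 9217*(221*√221 + 25115) = 9217*(25115 + 221*√221) = 231484955 + 2036957*√221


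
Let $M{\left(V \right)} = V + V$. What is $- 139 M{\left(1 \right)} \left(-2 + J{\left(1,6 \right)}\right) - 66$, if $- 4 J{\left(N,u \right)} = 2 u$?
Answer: $1324$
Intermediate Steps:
$M{\left(V \right)} = 2 V$
$J{\left(N,u \right)} = - \frac{u}{2}$ ($J{\left(N,u \right)} = - \frac{2 u}{4} = - \frac{u}{2}$)
$- 139 M{\left(1 \right)} \left(-2 + J{\left(1,6 \right)}\right) - 66 = - 139 \cdot 2 \cdot 1 \left(-2 - 3\right) - 66 = - 139 \cdot 2 \left(-2 - 3\right) - 66 = - 139 \cdot 2 \left(-5\right) - 66 = \left(-139\right) \left(-10\right) - 66 = 1390 - 66 = 1324$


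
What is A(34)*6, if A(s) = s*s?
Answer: 6936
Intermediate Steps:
A(s) = s²
A(34)*6 = 34²*6 = 1156*6 = 6936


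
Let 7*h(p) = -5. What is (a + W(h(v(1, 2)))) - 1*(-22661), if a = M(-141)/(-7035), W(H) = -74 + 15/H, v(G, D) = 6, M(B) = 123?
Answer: 52917229/2345 ≈ 22566.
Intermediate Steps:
h(p) = -5/7 (h(p) = (1/7)*(-5) = -5/7)
a = -41/2345 (a = 123/(-7035) = 123*(-1/7035) = -41/2345 ≈ -0.017484)
(a + W(h(v(1, 2)))) - 1*(-22661) = (-41/2345 + (-74 + 15/(-5/7))) - 1*(-22661) = (-41/2345 + (-74 + 15*(-7/5))) + 22661 = (-41/2345 + (-74 - 21)) + 22661 = (-41/2345 - 95) + 22661 = -222816/2345 + 22661 = 52917229/2345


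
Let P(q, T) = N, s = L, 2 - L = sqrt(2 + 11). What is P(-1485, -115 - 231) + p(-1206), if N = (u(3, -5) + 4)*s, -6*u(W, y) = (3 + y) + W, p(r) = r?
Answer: -3595/3 - 23*sqrt(13)/6 ≈ -1212.2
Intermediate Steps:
L = 2 - sqrt(13) (L = 2 - sqrt(2 + 11) = 2 - sqrt(13) ≈ -1.6056)
u(W, y) = -1/2 - W/6 - y/6 (u(W, y) = -((3 + y) + W)/6 = -(3 + W + y)/6 = -1/2 - W/6 - y/6)
s = 2 - sqrt(13) ≈ -1.6056
N = 23/3 - 23*sqrt(13)/6 (N = ((-1/2 - 1/6*3 - 1/6*(-5)) + 4)*(2 - sqrt(13)) = ((-1/2 - 1/2 + 5/6) + 4)*(2 - sqrt(13)) = (-1/6 + 4)*(2 - sqrt(13)) = 23*(2 - sqrt(13))/6 = 23/3 - 23*sqrt(13)/6 ≈ -6.1546)
P(q, T) = 23/3 - 23*sqrt(13)/6
P(-1485, -115 - 231) + p(-1206) = (23/3 - 23*sqrt(13)/6) - 1206 = -3595/3 - 23*sqrt(13)/6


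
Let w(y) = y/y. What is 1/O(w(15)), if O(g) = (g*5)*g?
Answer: ⅕ ≈ 0.20000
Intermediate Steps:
w(y) = 1
O(g) = 5*g² (O(g) = (5*g)*g = 5*g²)
1/O(w(15)) = 1/(5*1²) = 1/(5*1) = 1/5 = ⅕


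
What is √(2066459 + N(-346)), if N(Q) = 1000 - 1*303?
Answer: 6*√57421 ≈ 1437.8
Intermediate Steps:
N(Q) = 697 (N(Q) = 1000 - 303 = 697)
√(2066459 + N(-346)) = √(2066459 + 697) = √2067156 = 6*√57421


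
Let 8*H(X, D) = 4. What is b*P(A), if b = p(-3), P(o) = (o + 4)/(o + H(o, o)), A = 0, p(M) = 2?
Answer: 16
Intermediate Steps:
H(X, D) = ½ (H(X, D) = (⅛)*4 = ½)
P(o) = (4 + o)/(½ + o) (P(o) = (o + 4)/(o + ½) = (4 + o)/(½ + o))
b = 2
b*P(A) = 2*(2*(4 + 0)/(1 + 2*0)) = 2*(2*4/(1 + 0)) = 2*(2*4/1) = 2*(2*1*4) = 2*8 = 16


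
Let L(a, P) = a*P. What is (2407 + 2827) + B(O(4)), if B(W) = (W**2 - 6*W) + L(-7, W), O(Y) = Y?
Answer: 5198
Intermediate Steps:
L(a, P) = P*a
B(W) = W**2 - 13*W (B(W) = (W**2 - 6*W) + W*(-7) = (W**2 - 6*W) - 7*W = W**2 - 13*W)
(2407 + 2827) + B(O(4)) = (2407 + 2827) + 4*(-13 + 4) = 5234 + 4*(-9) = 5234 - 36 = 5198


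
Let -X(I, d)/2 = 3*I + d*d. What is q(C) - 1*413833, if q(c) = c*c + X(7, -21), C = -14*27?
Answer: -271873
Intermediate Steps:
X(I, d) = -6*I - 2*d**2 (X(I, d) = -2*(3*I + d*d) = -2*(3*I + d**2) = -2*(d**2 + 3*I) = -6*I - 2*d**2)
C = -378
q(c) = -924 + c**2 (q(c) = c*c + (-6*7 - 2*(-21)**2) = c**2 + (-42 - 2*441) = c**2 + (-42 - 882) = c**2 - 924 = -924 + c**2)
q(C) - 1*413833 = (-924 + (-378)**2) - 1*413833 = (-924 + 142884) - 413833 = 141960 - 413833 = -271873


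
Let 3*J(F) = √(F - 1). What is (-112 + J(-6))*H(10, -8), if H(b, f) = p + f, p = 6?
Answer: 224 - 2*I*√7/3 ≈ 224.0 - 1.7638*I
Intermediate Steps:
J(F) = √(-1 + F)/3 (J(F) = √(F - 1)/3 = √(-1 + F)/3)
H(b, f) = 6 + f
(-112 + J(-6))*H(10, -8) = (-112 + √(-1 - 6)/3)*(6 - 8) = (-112 + √(-7)/3)*(-2) = (-112 + (I*√7)/3)*(-2) = (-112 + I*√7/3)*(-2) = 224 - 2*I*√7/3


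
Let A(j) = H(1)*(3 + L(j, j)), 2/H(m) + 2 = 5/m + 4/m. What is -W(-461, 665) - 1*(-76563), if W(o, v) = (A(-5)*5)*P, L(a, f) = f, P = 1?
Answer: 535961/7 ≈ 76566.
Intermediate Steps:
H(m) = 2/(-2 + 9/m) (H(m) = 2/(-2 + (5/m + 4/m)) = 2/(-2 + 9/m))
A(j) = 6/7 + 2*j/7 (A(j) = (-2*1/(-9 + 2*1))*(3 + j) = (-2*1/(-9 + 2))*(3 + j) = (-2*1/(-7))*(3 + j) = (-2*1*(-1/7))*(3 + j) = 2*(3 + j)/7 = 6/7 + 2*j/7)
W(o, v) = -20/7 (W(o, v) = ((6/7 + (2/7)*(-5))*5)*1 = ((6/7 - 10/7)*5)*1 = -4/7*5*1 = -20/7*1 = -20/7)
-W(-461, 665) - 1*(-76563) = -1*(-20/7) - 1*(-76563) = 20/7 + 76563 = 535961/7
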